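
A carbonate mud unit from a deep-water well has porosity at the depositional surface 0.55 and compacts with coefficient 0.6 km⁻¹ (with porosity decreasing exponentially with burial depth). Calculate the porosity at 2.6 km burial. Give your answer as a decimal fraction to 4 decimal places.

φ = φ₀·exp(−β·d) = 0.55 × exp(−0.6 × 2.6) = 0.55 × exp(−1.56)
  = 0.55 × 0.2101 = 0.1156

0.1156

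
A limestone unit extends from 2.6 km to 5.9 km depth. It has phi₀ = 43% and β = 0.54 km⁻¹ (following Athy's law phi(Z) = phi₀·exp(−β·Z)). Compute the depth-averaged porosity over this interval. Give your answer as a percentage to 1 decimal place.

4.9%

⟨phi⟩ = (1/(Z₂−Z₁)) ∫ phi₀ e^(−βZ) dZ = phi₀·(e^(−β·Z₁) − e^(−β·Z₂)) / (β·(Z₂−Z₁))
e^(−0.54×2.6) = 0.2456; e^(−0.54×5.9) = 0.0413
⟨phi⟩ = 0.43 × (0.2456 − 0.0413) / (0.54 × 3.3) = 0.43 × 0.1146 = 0.0493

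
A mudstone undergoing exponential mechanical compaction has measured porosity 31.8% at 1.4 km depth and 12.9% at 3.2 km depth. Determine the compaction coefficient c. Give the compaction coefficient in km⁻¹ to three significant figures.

Athy: phi(z) = phi₀ e^(−cz) ⇒ phi₁/phi₂ = e^{c(z₂−z₁)} ⇒ c = ln(phi₁/phi₂)/(z₂−z₁)
c = ln(0.318/0.129) / (3.2 − 1.4) = ln(2.465) / 1.8 = 0.9022 / 1.8 = 0.5012 km⁻¹

0.501 km⁻¹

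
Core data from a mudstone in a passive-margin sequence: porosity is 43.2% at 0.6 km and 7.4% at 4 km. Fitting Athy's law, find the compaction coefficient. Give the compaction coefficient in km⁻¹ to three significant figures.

0.519 km⁻¹

Athy: n(d) = n₀ e^(−kd) ⇒ n₁/n₂ = e^{k(d₂−d₁)} ⇒ k = ln(n₁/n₂)/(d₂−d₁)
k = ln(0.432/0.074) / (4 − 0.6) = ln(5.838) / 3.4 = 1.7644 / 3.4 = 0.5189 km⁻¹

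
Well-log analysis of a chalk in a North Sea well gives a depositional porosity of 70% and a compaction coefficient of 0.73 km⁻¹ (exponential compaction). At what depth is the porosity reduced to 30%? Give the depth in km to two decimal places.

Invert Athy's law: d = ln(n₀/n) / k
d = ln(0.7/0.3) / 0.73 = ln(2.333) / 0.73 = 0.8473 / 0.73 = 1.161 km

1.16 km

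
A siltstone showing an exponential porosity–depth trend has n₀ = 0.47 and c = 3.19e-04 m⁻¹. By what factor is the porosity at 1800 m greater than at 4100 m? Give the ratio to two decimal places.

2.08

Working in km (1 km = 1000 m; c in km⁻¹ = c in m⁻¹ × 1000):
n(z₁)/n(z₂) = e^(−c·z₁)/e^(−c·z₂) = e^{c(z₂−z₁)}
= exp(0.319 × 2.3) = exp(0.7337) = 2.0828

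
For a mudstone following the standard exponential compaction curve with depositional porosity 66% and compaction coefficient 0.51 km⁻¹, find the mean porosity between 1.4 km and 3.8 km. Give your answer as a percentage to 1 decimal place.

⟨n⟩ = (1/(d₂−d₁)) ∫ n₀ e^(−kd) dd = n₀·(e^(−k·d₁) − e^(−k·d₂)) / (k·(d₂−d₁))
e^(−0.51×1.4) = 0.4897; e^(−0.51×3.8) = 0.1440
⟨n⟩ = 0.66 × (0.4897 − 0.1440) / (0.51 × 2.4) = 0.66 × 0.2824 = 0.1864

18.6%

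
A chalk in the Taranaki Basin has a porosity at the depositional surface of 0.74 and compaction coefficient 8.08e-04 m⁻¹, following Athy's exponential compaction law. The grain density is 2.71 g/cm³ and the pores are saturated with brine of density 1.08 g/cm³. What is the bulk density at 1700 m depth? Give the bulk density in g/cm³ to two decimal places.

2.40 g/cm³

Working in km (1 km = 1000 m; c in km⁻¹ = c in m⁻¹ × 1000):
Porosity at depth: n = 0.74·exp(−0.808×1.7) = 0.74×0.2532 = 0.1874
Bulk density: ρ_b = (1−n)ρ_g + n·ρ_f = 0.8126×2.71 + 0.1874×1.08
       = 2.202 + 0.202 = 2.405 g/cm³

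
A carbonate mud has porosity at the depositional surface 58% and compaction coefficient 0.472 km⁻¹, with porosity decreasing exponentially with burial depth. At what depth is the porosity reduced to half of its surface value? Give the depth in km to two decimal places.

1.47 km

phi/phi₀ = 1/2 ⇒ exp(−β·d) = 1/2 ⇒ d = ln(2) / β
d = 0.6931 / 0.472 = 1.469 km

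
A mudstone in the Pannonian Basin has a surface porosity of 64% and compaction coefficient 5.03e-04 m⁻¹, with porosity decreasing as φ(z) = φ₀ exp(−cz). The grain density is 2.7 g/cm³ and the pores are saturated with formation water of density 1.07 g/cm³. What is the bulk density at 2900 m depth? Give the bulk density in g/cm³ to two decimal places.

Working in km (1 km = 1000 m; c in km⁻¹ = c in m⁻¹ × 1000):
Porosity at depth: φ = 0.64·exp(−0.503×2.9) = 0.64×0.2325 = 0.1488
Bulk density: ρ_b = (1−φ)ρ_g + φ·ρ_f = 0.8512×2.7 + 0.1488×1.07
       = 2.298 + 0.159 = 2.457 g/cm³

2.46 g/cm³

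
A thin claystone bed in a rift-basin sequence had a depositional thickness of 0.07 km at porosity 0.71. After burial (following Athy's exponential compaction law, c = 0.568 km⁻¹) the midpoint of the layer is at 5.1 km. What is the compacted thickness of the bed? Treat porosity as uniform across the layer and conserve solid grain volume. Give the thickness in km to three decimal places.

0.021 km

Porosity at 5.1 km: phi = 0.71·exp(−0.568×5.1) = 0.0392
Solid-volume conservation: h(1−phi) = h₀(1−phi₀) ⇒ h = h₀·(1−phi₀)/(1−phi)
h = 0.07 × (1 − 0.71)/(1 − 0.0392) = 0.07 × 0.3018 = 0.0211 km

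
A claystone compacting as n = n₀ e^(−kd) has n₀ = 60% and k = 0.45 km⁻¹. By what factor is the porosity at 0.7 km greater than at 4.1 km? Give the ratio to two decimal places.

n(d₁)/n(d₂) = e^(−k·d₁)/e^(−k·d₂) = e^{k(d₂−d₁)}
= exp(0.45 × 3.4) = exp(1.53) = 4.6182

4.62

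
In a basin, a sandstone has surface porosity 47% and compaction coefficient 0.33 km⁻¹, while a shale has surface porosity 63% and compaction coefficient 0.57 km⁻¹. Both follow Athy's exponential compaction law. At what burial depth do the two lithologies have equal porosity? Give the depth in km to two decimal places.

1.22 km

Set φ₀ₐ e^(−βₐd) = φ₀ᵦ e^(−βᵦd) ⇒ ln(φ₀ₐ/φ₀ᵦ) = (βₐ − βᵦ)·d
d = ln(0.47/0.63) / (0.33 − 0.57) = -0.2930 / -0.24 = 1.221 km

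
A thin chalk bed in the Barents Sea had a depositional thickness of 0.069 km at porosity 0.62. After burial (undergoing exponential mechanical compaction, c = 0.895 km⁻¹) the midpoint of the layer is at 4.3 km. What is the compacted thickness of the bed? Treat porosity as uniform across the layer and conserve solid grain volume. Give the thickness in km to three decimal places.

0.027 km

Porosity at 4.3 km: phi = 0.62·exp(−0.895×4.3) = 0.0132
Solid-volume conservation: h(1−phi) = h₀(1−phi₀) ⇒ h = h₀·(1−phi₀)/(1−phi)
h = 0.069 × (1 − 0.62)/(1 − 0.0132) = 0.069 × 0.3851 = 0.0266 km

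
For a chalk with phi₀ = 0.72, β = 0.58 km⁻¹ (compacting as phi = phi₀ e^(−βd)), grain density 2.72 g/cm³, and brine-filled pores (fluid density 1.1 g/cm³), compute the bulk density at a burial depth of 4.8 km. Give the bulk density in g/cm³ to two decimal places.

2.65 g/cm³

Porosity at depth: phi = 0.72·exp(−0.58×4.8) = 0.72×0.0618 = 0.0445
Bulk density: ρ_b = (1−phi)ρ_g + phi·ρ_f = 0.9555×2.72 + 0.0445×1.1
       = 2.599 + 0.049 = 2.648 g/cm³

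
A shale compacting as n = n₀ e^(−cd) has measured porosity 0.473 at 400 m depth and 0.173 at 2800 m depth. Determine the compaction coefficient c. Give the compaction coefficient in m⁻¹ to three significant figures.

Working in km (1 km = 1000 m; c in km⁻¹ = c in m⁻¹ × 1000):
Athy: n(d) = n₀ e^(−cd) ⇒ n₁/n₂ = e^{c(d₂−d₁)} ⇒ c = ln(n₁/n₂)/(d₂−d₁)
c = ln(0.473/0.173) / (2.8 − 0.4) = ln(2.734) / 2.4 = 1.0058 / 2.4 = 0.4191 km⁻¹

0.000419 m⁻¹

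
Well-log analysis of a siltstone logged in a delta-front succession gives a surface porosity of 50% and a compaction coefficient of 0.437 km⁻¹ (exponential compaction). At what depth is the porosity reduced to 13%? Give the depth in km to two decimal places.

Invert Athy's law: Z = ln(φ₀/φ) / c
Z = ln(0.5/0.13) / 0.437 = ln(3.846) / 0.437 = 1.3471 / 0.437 = 3.083 km

3.08 km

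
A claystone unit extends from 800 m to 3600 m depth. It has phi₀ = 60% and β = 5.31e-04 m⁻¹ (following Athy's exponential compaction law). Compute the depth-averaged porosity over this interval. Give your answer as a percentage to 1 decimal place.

Working in km (1 km = 1000 m; β in km⁻¹ = β in m⁻¹ × 1000):
⟨phi⟩ = (1/(Z₂−Z₁)) ∫ phi₀ e^(−βZ) dZ = phi₀·(e^(−β·Z₁) − e^(−β·Z₂)) / (β·(Z₂−Z₁))
e^(−0.531×0.8) = 0.6539; e^(−0.531×3.6) = 0.1478
⟨phi⟩ = 0.6 × (0.6539 − 0.1478) / (0.531 × 2.8) = 0.6 × 0.3404 = 0.2042

20.4%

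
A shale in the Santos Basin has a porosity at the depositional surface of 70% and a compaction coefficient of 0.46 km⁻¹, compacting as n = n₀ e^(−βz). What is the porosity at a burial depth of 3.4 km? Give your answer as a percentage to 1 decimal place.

14.7%

n = n₀·exp(−β·z) = 0.7 × exp(−0.46 × 3.4) = 0.7 × exp(−1.564)
  = 0.7 × 0.2093 = 0.1465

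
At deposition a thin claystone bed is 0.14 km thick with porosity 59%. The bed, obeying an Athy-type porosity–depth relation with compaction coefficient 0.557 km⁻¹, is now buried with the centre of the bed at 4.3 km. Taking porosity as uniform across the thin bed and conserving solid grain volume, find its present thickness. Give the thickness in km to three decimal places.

0.061 km

Porosity at 4.3 km: n = 0.59·exp(−0.557×4.3) = 0.0538
Solid-volume conservation: h(1−n) = h₀(1−n₀) ⇒ h = h₀·(1−n₀)/(1−n)
h = 0.14 × (1 − 0.59)/(1 − 0.0538) = 0.14 × 0.4333 = 0.0607 km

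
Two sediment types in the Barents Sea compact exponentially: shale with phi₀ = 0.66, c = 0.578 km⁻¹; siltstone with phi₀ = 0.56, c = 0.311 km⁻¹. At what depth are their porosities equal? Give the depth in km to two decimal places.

0.62 km

Set phi₀ₐ e^(−cₐZ) = phi₀ᵦ e^(−cᵦZ) ⇒ ln(phi₀ₐ/phi₀ᵦ) = (cₐ − cᵦ)·Z
Z = ln(0.66/0.56) / (0.578 − 0.311) = 0.1643 / 0.267 = 0.615 km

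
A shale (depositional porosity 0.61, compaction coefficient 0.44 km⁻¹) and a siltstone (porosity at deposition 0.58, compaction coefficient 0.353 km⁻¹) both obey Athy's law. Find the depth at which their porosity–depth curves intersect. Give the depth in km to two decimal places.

0.58 km

Set n₀ₐ e^(−βₐZ) = n₀ᵦ e^(−βᵦZ) ⇒ ln(n₀ₐ/n₀ᵦ) = (βₐ − βᵦ)·Z
Z = ln(0.61/0.58) / (0.44 − 0.353) = 0.0504 / 0.087 = 0.580 km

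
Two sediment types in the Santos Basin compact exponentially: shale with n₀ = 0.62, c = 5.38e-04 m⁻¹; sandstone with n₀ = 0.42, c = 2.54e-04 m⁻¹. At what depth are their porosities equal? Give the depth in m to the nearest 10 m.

Working in km (1 km = 1000 m; c in km⁻¹ = c in m⁻¹ × 1000):
Set n₀ₐ e^(−cₐZ) = n₀ᵦ e^(−cᵦZ) ⇒ ln(n₀ₐ/n₀ᵦ) = (cₐ − cᵦ)·Z
Z = ln(0.62/0.42) / (0.538 − 0.254) = 0.3895 / 0.284 = 1.371 km

1370 m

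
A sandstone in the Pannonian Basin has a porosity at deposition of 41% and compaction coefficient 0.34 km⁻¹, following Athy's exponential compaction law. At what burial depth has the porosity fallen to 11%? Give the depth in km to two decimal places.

Invert Athy's law: d = ln(phi₀/phi) / c
d = ln(0.41/0.11) / 0.34 = ln(3.727) / 0.34 = 1.3157 / 0.34 = 3.870 km

3.87 km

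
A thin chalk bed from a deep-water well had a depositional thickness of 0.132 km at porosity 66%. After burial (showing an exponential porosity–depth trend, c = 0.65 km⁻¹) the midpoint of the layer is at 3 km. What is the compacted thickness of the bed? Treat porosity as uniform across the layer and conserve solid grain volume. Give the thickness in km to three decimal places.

Porosity at 3 km: n = 0.66·exp(−0.65×3) = 0.0939
Solid-volume conservation: h(1−n) = h₀(1−n₀) ⇒ h = h₀·(1−n₀)/(1−n)
h = 0.132 × (1 − 0.66)/(1 − 0.0939) = 0.132 × 0.3752 = 0.0495 km

0.050 km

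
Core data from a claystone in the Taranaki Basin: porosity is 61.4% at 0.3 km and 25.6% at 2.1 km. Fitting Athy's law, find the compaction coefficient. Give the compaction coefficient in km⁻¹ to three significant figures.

0.486 km⁻¹

Athy: φ(z) = φ₀ e^(−cz) ⇒ φ₁/φ₂ = e^{c(z₂−z₁)} ⇒ c = ln(φ₁/φ₂)/(z₂−z₁)
c = ln(0.614/0.256) / (2.1 − 0.3) = ln(2.398) / 1.8 = 0.8748 / 1.8 = 0.486 km⁻¹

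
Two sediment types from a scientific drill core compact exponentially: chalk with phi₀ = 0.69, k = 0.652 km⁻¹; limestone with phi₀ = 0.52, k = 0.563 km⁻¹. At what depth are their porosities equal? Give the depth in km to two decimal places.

Set phi₀ₐ e^(−kₐZ) = phi₀ᵦ e^(−kᵦZ) ⇒ ln(phi₀ₐ/phi₀ᵦ) = (kₐ − kᵦ)·Z
Z = ln(0.69/0.52) / (0.652 − 0.563) = 0.2829 / 0.089 = 3.178 km

3.18 km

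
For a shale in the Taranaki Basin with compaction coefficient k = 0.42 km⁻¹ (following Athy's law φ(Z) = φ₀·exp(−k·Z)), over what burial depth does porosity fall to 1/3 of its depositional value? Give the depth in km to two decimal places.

φ/φ₀ = 1/3 ⇒ exp(−k·Z) = 1/3 ⇒ Z = ln(3) / k
Z = 1.0986 / 0.42 = 2.616 km

2.62 km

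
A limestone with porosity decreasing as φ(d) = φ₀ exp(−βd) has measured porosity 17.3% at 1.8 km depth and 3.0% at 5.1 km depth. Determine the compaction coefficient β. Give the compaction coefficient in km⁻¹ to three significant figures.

Athy: φ(d) = φ₀ e^(−βd) ⇒ φ₁/φ₂ = e^{β(d₂−d₁)} ⇒ β = ln(φ₁/φ₂)/(d₂−d₁)
β = ln(0.173/0.03) / (5.1 − 1.8) = ln(5.767) / 3.3 = 1.7521 / 3.3 = 0.5309 km⁻¹

0.531 km⁻¹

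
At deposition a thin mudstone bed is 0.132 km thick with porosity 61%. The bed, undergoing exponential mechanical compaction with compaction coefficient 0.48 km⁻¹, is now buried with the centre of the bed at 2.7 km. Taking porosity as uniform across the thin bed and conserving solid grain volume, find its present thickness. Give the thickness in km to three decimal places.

Porosity at 2.7 km: phi = 0.61·exp(−0.48×2.7) = 0.1669
Solid-volume conservation: h(1−phi) = h₀(1−phi₀) ⇒ h = h₀·(1−phi₀)/(1−phi)
h = 0.132 × (1 − 0.61)/(1 − 0.1669) = 0.132 × 0.4681 = 0.0618 km

0.062 km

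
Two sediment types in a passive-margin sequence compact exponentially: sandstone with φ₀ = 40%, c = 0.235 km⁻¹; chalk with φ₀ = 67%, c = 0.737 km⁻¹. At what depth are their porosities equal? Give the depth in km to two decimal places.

1.03 km

Set φ₀ₐ e^(−cₐz) = φ₀ᵦ e^(−cᵦz) ⇒ ln(φ₀ₐ/φ₀ᵦ) = (cₐ − cᵦ)·z
z = ln(0.4/0.67) / (0.235 − 0.737) = -0.5158 / -0.502 = 1.028 km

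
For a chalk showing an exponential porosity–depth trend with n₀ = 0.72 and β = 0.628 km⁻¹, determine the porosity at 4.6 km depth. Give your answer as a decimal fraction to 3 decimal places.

n = n₀·exp(−β·z) = 0.72 × exp(−0.628 × 4.6) = 0.72 × exp(−2.889)
  = 0.72 × 0.0556 = 0.0401

0.040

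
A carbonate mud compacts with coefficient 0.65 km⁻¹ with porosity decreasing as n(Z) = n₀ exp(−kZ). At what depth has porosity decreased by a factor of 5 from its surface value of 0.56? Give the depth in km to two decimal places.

n/n₀ = 1/5 ⇒ exp(−k·Z) = 1/5 ⇒ Z = ln(5) / k
Z = 1.6094 / 0.65 = 2.476 km

2.48 km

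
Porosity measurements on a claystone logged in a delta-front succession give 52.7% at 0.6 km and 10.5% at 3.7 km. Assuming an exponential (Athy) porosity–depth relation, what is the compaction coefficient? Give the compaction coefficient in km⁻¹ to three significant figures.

0.520 km⁻¹

Athy: phi(d) = phi₀ e^(−kd) ⇒ phi₁/phi₂ = e^{k(d₂−d₁)} ⇒ k = ln(phi₁/phi₂)/(d₂−d₁)
k = ln(0.527/0.105) / (3.7 − 0.6) = ln(5.019) / 3.1 = 1.6132 / 3.1 = 0.5204 km⁻¹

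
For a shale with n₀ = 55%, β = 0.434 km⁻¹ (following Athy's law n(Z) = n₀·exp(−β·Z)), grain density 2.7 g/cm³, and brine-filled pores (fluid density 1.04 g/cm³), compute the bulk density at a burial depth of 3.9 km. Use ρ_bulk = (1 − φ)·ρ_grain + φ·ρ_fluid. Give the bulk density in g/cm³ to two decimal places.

2.53 g/cm³

Porosity at depth: n = 0.55·exp(−0.434×3.9) = 0.55×0.1840 = 0.1012
Bulk density: ρ_b = (1−n)ρ_g + n·ρ_f = 0.8988×2.7 + 0.1012×1.04
       = 2.427 + 0.105 = 2.532 g/cm³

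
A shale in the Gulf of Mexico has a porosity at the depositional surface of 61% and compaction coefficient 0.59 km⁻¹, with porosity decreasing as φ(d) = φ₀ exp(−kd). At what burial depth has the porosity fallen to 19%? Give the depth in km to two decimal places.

1.98 km

Invert Athy's law: d = ln(φ₀/φ) / k
d = ln(0.61/0.19) / 0.59 = ln(3.211) / 0.59 = 1.1664 / 0.59 = 1.977 km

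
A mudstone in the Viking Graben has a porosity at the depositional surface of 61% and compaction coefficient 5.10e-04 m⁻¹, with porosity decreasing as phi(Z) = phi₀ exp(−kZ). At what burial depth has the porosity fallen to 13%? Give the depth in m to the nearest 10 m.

Working in km (1 km = 1000 m; k in km⁻¹ = k in m⁻¹ × 1000):
Invert Athy's law: Z = ln(phi₀/phi) / k
Z = ln(0.61/0.13) / 0.51 = ln(4.692) / 0.51 = 1.5459 / 0.51 = 3.031 km

3030 m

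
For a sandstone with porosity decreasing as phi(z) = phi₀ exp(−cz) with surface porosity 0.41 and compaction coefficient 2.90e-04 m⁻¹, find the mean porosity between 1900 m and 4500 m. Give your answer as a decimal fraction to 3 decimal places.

Working in km (1 km = 1000 m; c in km⁻¹ = c in m⁻¹ × 1000):
⟨phi⟩ = (1/(z₂−z₁)) ∫ phi₀ e^(−cz) dz = phi₀·(e^(−c·z₁) − e^(−c·z₂)) / (c·(z₂−z₁))
e^(−0.29×1.9) = 0.5764; e^(−0.29×4.5) = 0.2712
⟨phi⟩ = 0.41 × (0.5764 − 0.2712) / (0.29 × 2.6) = 0.41 × 0.4048 = 0.1660

0.166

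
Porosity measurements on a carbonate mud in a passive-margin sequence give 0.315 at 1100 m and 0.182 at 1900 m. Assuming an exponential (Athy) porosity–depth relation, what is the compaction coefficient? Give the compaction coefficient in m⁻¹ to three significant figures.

Working in km (1 km = 1000 m; β in km⁻¹ = β in m⁻¹ × 1000):
Athy: n(z) = n₀ e^(−βz) ⇒ n₁/n₂ = e^{β(z₂−z₁)} ⇒ β = ln(n₁/n₂)/(z₂−z₁)
β = ln(0.315/0.182) / (1.9 − 1.1) = ln(1.731) / 0.8 = 0.5486 / 0.8 = 0.6857 km⁻¹

0.000686 m⁻¹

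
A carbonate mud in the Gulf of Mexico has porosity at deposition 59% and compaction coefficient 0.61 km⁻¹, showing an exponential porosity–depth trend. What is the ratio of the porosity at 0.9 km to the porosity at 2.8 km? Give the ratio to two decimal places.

n(d₁)/n(d₂) = e^(−c·d₁)/e^(−c·d₂) = e^{c(d₂−d₁)}
= exp(0.61 × 1.9) = exp(1.159) = 3.1867

3.19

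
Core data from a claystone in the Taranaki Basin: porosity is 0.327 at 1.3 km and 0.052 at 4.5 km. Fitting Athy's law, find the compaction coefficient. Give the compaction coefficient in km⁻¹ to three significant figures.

0.575 km⁻¹

Athy: phi(d) = phi₀ e^(−βd) ⇒ phi₁/phi₂ = e^{β(d₂−d₁)} ⇒ β = ln(phi₁/phi₂)/(d₂−d₁)
β = ln(0.327/0.052) / (4.5 − 1.3) = ln(6.288) / 3.2 = 1.8387 / 3.2 = 0.5746 km⁻¹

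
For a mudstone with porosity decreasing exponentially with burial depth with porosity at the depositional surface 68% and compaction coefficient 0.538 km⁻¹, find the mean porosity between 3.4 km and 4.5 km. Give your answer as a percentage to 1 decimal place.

⟨phi⟩ = (1/(Z₂−Z₁)) ∫ phi₀ e^(−βZ) dZ = phi₀·(e^(−β·Z₁) − e^(−β·Z₂)) / (β·(Z₂−Z₁))
e^(−0.538×3.4) = 0.1605; e^(−0.538×4.5) = 0.0888
⟨phi⟩ = 0.68 × (0.1605 − 0.0888) / (0.538 × 1.1) = 0.68 × 0.1212 = 0.0824

8.2%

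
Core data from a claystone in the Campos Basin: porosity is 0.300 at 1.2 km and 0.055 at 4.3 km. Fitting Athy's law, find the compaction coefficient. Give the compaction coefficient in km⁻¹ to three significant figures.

Athy: phi(Z) = phi₀ e^(−kZ) ⇒ phi₁/phi₂ = e^{k(Z₂−Z₁)} ⇒ k = ln(phi₁/phi₂)/(Z₂−Z₁)
k = ln(0.3/0.055) / (4.3 − 1.2) = ln(5.455) / 3.1 = 1.6964 / 3.1 = 0.5472 km⁻¹

0.547 km⁻¹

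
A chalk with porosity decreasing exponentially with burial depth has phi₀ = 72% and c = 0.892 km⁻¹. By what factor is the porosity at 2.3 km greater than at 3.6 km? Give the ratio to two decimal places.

3.19

phi(d₁)/phi(d₂) = e^(−c·d₁)/e^(−c·d₂) = e^{c(d₂−d₁)}
= exp(0.892 × 1.3) = exp(1.16) = 3.1887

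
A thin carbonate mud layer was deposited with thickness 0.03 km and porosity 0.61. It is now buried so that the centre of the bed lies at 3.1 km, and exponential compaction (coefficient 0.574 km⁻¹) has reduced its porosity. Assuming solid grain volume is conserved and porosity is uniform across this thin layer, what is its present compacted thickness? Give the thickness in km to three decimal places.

Porosity at 3.1 km: n = 0.61·exp(−0.574×3.1) = 0.1029
Solid-volume conservation: h(1−n) = h₀(1−n₀) ⇒ h = h₀·(1−n₀)/(1−n)
h = 0.03 × (1 − 0.61)/(1 − 0.1029) = 0.03 × 0.4347 = 0.0130 km

0.013 km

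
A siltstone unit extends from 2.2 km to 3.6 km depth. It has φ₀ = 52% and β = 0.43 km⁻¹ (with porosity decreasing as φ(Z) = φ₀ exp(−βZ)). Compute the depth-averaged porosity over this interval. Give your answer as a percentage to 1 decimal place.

⟨φ⟩ = (1/(Z₂−Z₁)) ∫ φ₀ e^(−βZ) dZ = φ₀·(e^(−β·Z₁) − e^(−β·Z₂)) / (β·(Z₂−Z₁))
e^(−0.43×2.2) = 0.3883; e^(−0.43×3.6) = 0.2127
⟨φ⟩ = 0.52 × (0.3883 − 0.2127) / (0.43 × 1.4) = 0.52 × 0.2917 = 0.1517

15.2%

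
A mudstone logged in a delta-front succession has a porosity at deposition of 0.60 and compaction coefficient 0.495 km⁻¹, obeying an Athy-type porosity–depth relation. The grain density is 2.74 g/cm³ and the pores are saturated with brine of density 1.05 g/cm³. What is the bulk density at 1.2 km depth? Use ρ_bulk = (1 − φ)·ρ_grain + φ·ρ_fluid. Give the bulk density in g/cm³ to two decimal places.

Porosity at depth: φ = 0.6·exp(−0.495×1.2) = 0.6×0.5521 = 0.3313
Bulk density: ρ_b = (1−φ)ρ_g + φ·ρ_f = 0.6687×2.74 + 0.3313×1.05
       = 1.832 + 0.348 = 2.180 g/cm³

2.18 g/cm³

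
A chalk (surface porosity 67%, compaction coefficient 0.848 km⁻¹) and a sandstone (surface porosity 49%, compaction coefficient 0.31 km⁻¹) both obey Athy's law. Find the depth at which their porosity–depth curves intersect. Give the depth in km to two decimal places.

Set phi₀ₐ e^(−βₐz) = phi₀ᵦ e^(−βᵦz) ⇒ ln(phi₀ₐ/phi₀ᵦ) = (βₐ − βᵦ)·z
z = ln(0.67/0.49) / (0.848 − 0.31) = 0.3129 / 0.538 = 0.582 km

0.58 km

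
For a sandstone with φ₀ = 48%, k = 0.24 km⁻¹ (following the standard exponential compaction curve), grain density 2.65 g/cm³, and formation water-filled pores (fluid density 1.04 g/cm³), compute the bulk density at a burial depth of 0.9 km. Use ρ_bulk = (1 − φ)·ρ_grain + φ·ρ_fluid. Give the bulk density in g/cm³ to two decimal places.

2.03 g/cm³

Porosity at depth: φ = 0.48·exp(−0.24×0.9) = 0.48×0.8057 = 0.3868
Bulk density: ρ_b = (1−φ)ρ_g + φ·ρ_f = 0.6132×2.65 + 0.3868×1.04
       = 1.625 + 0.402 = 2.027 g/cm³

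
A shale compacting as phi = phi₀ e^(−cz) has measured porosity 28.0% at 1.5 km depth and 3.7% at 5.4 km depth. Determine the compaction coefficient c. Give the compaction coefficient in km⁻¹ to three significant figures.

Athy: phi(z) = phi₀ e^(−cz) ⇒ phi₁/phi₂ = e^{c(z₂−z₁)} ⇒ c = ln(phi₁/phi₂)/(z₂−z₁)
c = ln(0.28/0.037) / (5.4 − 1.5) = ln(7.568) / 3.9 = 2.0239 / 3.9 = 0.5189 km⁻¹

0.519 km⁻¹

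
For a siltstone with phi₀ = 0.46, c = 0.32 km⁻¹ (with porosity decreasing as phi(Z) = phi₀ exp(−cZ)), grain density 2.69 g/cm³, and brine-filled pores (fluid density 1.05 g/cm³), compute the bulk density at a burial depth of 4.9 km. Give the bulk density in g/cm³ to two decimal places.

2.53 g/cm³

Porosity at depth: phi = 0.46·exp(−0.32×4.9) = 0.46×0.2085 = 0.0959
Bulk density: ρ_b = (1−phi)ρ_g + phi·ρ_f = 0.9041×2.69 + 0.0959×1.05
       = 2.432 + 0.101 = 2.533 g/cm³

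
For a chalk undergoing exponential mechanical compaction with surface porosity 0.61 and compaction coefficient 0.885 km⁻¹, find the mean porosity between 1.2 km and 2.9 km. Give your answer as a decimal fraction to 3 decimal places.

0.109

⟨φ⟩ = (1/(Z₂−Z₁)) ∫ φ₀ e^(−kZ) dZ = φ₀·(e^(−k·Z₁) − e^(−k·Z₂)) / (k·(Z₂−Z₁))
e^(−0.885×1.2) = 0.3458; e^(−0.885×2.9) = 0.0768
⟨φ⟩ = 0.61 × (0.3458 − 0.0768) / (0.885 × 1.7) = 0.61 × 0.1788 = 0.1090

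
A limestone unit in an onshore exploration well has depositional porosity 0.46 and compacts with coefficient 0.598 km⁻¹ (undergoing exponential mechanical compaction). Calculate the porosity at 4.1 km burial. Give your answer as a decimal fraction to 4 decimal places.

n = n₀·exp(−β·z) = 0.46 × exp(−0.598 × 4.1) = 0.46 × exp(−2.452)
  = 0.46 × 0.0861 = 0.0396

0.0396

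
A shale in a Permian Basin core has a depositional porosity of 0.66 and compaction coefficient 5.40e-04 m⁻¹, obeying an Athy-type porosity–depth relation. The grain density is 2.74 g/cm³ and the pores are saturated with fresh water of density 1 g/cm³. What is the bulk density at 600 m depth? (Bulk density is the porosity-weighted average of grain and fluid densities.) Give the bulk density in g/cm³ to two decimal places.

Working in km (1 km = 1000 m; k in km⁻¹ = k in m⁻¹ × 1000):
Porosity at depth: n = 0.66·exp(−0.54×0.6) = 0.66×0.7233 = 0.4773
Bulk density: ρ_b = (1−n)ρ_g + n·ρ_f = 0.5227×2.74 + 0.4773×1
       = 1.432 + 0.477 = 1.909 g/cm³

1.91 g/cm³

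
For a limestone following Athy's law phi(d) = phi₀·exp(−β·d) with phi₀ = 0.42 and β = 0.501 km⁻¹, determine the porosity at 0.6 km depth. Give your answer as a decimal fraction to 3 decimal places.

phi = phi₀·exp(−β·d) = 0.42 × exp(−0.501 × 0.6) = 0.42 × exp(−0.3006)
  = 0.42 × 0.7404 = 0.3110

0.311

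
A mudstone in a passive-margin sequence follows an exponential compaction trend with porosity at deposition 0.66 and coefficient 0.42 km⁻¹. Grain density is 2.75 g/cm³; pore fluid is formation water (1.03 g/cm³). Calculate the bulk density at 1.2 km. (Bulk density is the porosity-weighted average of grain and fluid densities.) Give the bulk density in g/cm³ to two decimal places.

Porosity at depth: n = 0.66·exp(−0.42×1.2) = 0.66×0.6041 = 0.3987
Bulk density: ρ_b = (1−n)ρ_g + n·ρ_f = 0.6013×2.75 + 0.3987×1.03
       = 1.654 + 0.411 = 2.064 g/cm³

2.06 g/cm³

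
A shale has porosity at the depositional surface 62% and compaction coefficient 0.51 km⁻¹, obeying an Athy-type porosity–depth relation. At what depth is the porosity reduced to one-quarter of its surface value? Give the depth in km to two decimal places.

phi/phi₀ = 1/4 ⇒ exp(−β·Z) = 1/4 ⇒ Z = ln(4) / β
Z = 1.3863 / 0.51 = 2.718 km

2.72 km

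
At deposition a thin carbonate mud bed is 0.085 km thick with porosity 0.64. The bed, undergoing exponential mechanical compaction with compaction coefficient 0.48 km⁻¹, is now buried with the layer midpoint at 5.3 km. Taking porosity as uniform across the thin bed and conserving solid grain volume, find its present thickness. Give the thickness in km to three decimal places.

Porosity at 5.3 km: n = 0.64·exp(−0.48×5.3) = 0.0503
Solid-volume conservation: h(1−n) = h₀(1−n₀) ⇒ h = h₀·(1−n₀)/(1−n)
h = 0.085 × (1 − 0.64)/(1 − 0.0503) = 0.085 × 0.3791 = 0.0322 km

0.032 km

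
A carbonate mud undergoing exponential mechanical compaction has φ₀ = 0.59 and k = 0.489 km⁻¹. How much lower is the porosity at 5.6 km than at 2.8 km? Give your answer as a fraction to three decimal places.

φ(2.8) = 0.59·e^(−0.489×2.8) = 0.1500
φ(5.6) = 0.59·e^(−0.489×5.6) = 0.0382
Δφ = 0.1500 − 0.0382 = 0.1119

0.112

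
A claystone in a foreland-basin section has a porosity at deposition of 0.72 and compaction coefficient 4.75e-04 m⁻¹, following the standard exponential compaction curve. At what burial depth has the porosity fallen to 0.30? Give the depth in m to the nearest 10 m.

Working in km (1 km = 1000 m; k in km⁻¹ = k in m⁻¹ × 1000):
Invert Athy's law: d = ln(phi₀/phi) / k
d = ln(0.72/0.3) / 0.475 = ln(2.4) / 0.475 = 0.8755 / 0.475 = 1.843 km

1840 m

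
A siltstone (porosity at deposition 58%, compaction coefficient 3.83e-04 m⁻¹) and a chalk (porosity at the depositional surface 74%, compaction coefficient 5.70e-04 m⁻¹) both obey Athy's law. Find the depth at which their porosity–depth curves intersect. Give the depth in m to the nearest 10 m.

1300 m

Working in km (1 km = 1000 m; k in km⁻¹ = k in m⁻¹ × 1000):
Set n₀ₐ e^(−kₐd) = n₀ᵦ e^(−kᵦd) ⇒ ln(n₀ₐ/n₀ᵦ) = (kₐ − kᵦ)·d
d = ln(0.58/0.74) / (0.383 − 0.57) = -0.2436 / -0.187 = 1.303 km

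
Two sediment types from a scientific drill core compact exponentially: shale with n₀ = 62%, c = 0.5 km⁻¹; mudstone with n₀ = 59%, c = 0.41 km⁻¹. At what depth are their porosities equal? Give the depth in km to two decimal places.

Set n₀ₐ e^(−cₐz) = n₀ᵦ e^(−cᵦz) ⇒ ln(n₀ₐ/n₀ᵦ) = (cₐ − cᵦ)·z
z = ln(0.62/0.59) / (0.5 − 0.41) = 0.0496 / 0.09 = 0.551 km

0.55 km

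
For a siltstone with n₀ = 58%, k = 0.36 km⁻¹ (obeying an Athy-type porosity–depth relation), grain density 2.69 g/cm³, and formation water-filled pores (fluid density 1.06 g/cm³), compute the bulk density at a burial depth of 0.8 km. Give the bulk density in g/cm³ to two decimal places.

1.98 g/cm³

Porosity at depth: n = 0.58·exp(−0.36×0.8) = 0.58×0.7498 = 0.4349
Bulk density: ρ_b = (1−n)ρ_g + n·ρ_f = 0.5651×2.69 + 0.4349×1.06
       = 1.520 + 0.461 = 1.981 g/cm³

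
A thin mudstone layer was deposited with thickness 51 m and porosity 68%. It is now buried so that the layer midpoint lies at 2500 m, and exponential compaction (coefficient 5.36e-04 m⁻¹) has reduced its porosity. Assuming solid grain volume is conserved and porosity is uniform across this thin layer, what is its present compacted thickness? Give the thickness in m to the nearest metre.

20 m

Working in km (1 km = 1000 m; c in km⁻¹ = c in m⁻¹ × 1000):
Porosity at 2.5 km: phi = 0.68·exp(−0.536×2.5) = 0.1781
Solid-volume conservation: h(1−phi) = h₀(1−phi₀) ⇒ h = h₀·(1−phi₀)/(1−phi)
h = 0.051 × (1 − 0.68)/(1 − 0.1781) = 0.051 × 0.3893 = 0.0199 km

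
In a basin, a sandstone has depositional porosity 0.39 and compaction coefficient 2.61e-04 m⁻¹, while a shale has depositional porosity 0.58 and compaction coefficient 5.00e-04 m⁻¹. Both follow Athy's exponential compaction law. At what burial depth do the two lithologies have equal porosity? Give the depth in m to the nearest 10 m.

1660 m

Working in km (1 km = 1000 m; k in km⁻¹ = k in m⁻¹ × 1000):
Set φ₀ₐ e^(−kₐz) = φ₀ᵦ e^(−kᵦz) ⇒ ln(φ₀ₐ/φ₀ᵦ) = (kₐ − kᵦ)·z
z = ln(0.39/0.58) / (0.261 − 0.5) = -0.3969 / -0.239 = 1.661 km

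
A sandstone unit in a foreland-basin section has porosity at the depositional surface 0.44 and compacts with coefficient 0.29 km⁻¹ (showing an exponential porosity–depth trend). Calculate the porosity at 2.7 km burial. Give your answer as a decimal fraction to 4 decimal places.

n = n₀·exp(−β·z) = 0.44 × exp(−0.29 × 2.7) = 0.44 × exp(−0.783)
  = 0.44 × 0.4570 = 0.2011

0.2011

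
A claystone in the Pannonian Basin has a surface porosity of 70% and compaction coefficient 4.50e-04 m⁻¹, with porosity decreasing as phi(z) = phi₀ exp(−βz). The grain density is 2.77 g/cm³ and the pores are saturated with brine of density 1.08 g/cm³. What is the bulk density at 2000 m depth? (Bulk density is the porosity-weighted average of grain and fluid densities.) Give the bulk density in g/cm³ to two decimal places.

Working in km (1 km = 1000 m; β in km⁻¹ = β in m⁻¹ × 1000):
Porosity at depth: phi = 0.7·exp(−0.45×2) = 0.7×0.4066 = 0.2846
Bulk density: ρ_b = (1−phi)ρ_g + phi·ρ_f = 0.7154×2.77 + 0.2846×1.08
       = 1.982 + 0.307 = 2.289 g/cm³

2.29 g/cm³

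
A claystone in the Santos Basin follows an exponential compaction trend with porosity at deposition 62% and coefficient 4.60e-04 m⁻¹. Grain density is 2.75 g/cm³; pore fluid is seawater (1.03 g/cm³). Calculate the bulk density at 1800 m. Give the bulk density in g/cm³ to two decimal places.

2.28 g/cm³

Working in km (1 km = 1000 m; c in km⁻¹ = c in m⁻¹ × 1000):
Porosity at depth: φ = 0.62·exp(−0.46×1.8) = 0.62×0.4369 = 0.2709
Bulk density: ρ_b = (1−φ)ρ_g + φ·ρ_f = 0.7291×2.75 + 0.2709×1.03
       = 2.005 + 0.279 = 2.284 g/cm³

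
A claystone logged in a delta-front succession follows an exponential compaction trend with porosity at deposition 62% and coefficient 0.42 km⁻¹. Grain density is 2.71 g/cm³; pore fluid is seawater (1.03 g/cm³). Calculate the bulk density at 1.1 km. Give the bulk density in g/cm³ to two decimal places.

2.05 g/cm³

Porosity at depth: phi = 0.62·exp(−0.42×1.1) = 0.62×0.6300 = 0.3906
Bulk density: ρ_b = (1−phi)ρ_g + phi·ρ_f = 0.6094×2.71 + 0.3906×1.03
       = 1.651 + 0.402 = 2.054 g/cm³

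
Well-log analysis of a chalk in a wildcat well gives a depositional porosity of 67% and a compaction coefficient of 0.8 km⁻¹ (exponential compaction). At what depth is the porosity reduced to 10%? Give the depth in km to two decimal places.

2.38 km

Invert Athy's law: Z = ln(phi₀/phi) / β
Z = ln(0.67/0.1) / 0.8 = ln(6.7) / 0.8 = 1.9021 / 0.8 = 2.378 km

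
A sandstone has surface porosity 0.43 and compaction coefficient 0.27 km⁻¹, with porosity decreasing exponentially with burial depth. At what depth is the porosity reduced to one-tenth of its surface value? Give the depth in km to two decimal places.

n/n₀ = 1/10 ⇒ exp(−β·d) = 1/10 ⇒ d = ln(10) / β
d = 2.3026 / 0.27 = 8.528 km

8.53 km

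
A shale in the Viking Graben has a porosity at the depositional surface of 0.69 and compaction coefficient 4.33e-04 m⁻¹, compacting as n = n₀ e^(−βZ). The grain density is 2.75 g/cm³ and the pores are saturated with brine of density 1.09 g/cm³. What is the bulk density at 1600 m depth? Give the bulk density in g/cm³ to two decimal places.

Working in km (1 km = 1000 m; β in km⁻¹ = β in m⁻¹ × 1000):
Porosity at depth: n = 0.69·exp(−0.433×1.6) = 0.69×0.5002 = 0.3451
Bulk density: ρ_b = (1−n)ρ_g + n·ρ_f = 0.6549×2.75 + 0.3451×1.09
       = 1.801 + 0.376 = 2.177 g/cm³

2.18 g/cm³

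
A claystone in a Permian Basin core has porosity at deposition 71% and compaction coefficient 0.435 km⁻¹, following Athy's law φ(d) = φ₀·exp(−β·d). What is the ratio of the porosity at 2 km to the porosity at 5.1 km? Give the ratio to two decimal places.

φ(d₁)/φ(d₂) = e^(−β·d₁)/e^(−β·d₂) = e^{β(d₂−d₁)}
= exp(0.435 × 3.1) = exp(1.348) = 3.8516

3.85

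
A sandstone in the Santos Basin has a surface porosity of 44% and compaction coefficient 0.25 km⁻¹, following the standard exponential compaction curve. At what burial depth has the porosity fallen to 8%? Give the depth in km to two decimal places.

Invert Athy's law: z = ln(φ₀/φ) / k
z = ln(0.44/0.08) / 0.25 = ln(5.5) / 0.25 = 1.7047 / 0.25 = 6.819 km

6.82 km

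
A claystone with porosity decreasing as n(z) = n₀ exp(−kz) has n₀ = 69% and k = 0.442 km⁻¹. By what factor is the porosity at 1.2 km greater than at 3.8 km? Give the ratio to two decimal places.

3.16

n(z₁)/n(z₂) = e^(−k·z₁)/e^(−k·z₂) = e^{k(z₂−z₁)}
= exp(0.442 × 2.6) = exp(1.149) = 3.1557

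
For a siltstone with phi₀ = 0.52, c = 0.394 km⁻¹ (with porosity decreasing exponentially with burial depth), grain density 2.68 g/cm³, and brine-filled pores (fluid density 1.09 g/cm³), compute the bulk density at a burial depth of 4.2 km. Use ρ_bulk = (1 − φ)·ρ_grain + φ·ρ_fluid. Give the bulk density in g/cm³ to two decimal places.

Porosity at depth: phi = 0.52·exp(−0.394×4.2) = 0.52×0.1911 = 0.0994
Bulk density: ρ_b = (1−phi)ρ_g + phi·ρ_f = 0.9006×2.68 + 0.0994×1.09
       = 2.414 + 0.108 = 2.522 g/cm³

2.52 g/cm³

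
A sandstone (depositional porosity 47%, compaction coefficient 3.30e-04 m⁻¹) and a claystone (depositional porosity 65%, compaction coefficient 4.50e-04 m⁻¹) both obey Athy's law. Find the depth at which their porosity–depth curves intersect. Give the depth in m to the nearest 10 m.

2700 m

Working in km (1 km = 1000 m; β in km⁻¹ = β in m⁻¹ × 1000):
Set n₀ₐ e^(−βₐZ) = n₀ᵦ e^(−βᵦZ) ⇒ ln(n₀ₐ/n₀ᵦ) = (βₐ − βᵦ)·Z
Z = ln(0.47/0.65) / (0.33 − 0.45) = -0.3242 / -0.12 = 2.702 km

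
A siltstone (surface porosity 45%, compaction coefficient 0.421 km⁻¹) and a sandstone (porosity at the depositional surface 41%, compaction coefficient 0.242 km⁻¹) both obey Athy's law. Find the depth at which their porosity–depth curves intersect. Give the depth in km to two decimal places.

0.52 km

Set φ₀ₐ e^(−βₐz) = φ₀ᵦ e^(−βᵦz) ⇒ ln(φ₀ₐ/φ₀ᵦ) = (βₐ − βᵦ)·z
z = ln(0.45/0.41) / (0.421 − 0.242) = 0.0931 / 0.179 = 0.520 km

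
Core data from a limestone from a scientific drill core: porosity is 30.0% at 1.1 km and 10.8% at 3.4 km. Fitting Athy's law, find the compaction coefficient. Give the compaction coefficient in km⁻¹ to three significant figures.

0.444 km⁻¹

Athy: n(Z) = n₀ e^(−βZ) ⇒ n₁/n₂ = e^{β(Z₂−Z₁)} ⇒ β = ln(n₁/n₂)/(Z₂−Z₁)
β = ln(0.3/0.108) / (3.4 − 1.1) = ln(2.778) / 2.3 = 1.0217 / 2.3 = 0.4442 km⁻¹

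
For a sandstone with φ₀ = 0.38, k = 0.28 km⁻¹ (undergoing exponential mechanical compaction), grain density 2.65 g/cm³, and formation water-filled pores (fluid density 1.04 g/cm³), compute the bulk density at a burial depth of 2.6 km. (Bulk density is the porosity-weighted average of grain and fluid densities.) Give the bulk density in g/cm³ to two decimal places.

Porosity at depth: φ = 0.38·exp(−0.28×2.6) = 0.38×0.4829 = 0.1835
Bulk density: ρ_b = (1−φ)ρ_g + φ·ρ_f = 0.8165×2.65 + 0.1835×1.04
       = 2.164 + 0.191 = 2.355 g/cm³

2.35 g/cm³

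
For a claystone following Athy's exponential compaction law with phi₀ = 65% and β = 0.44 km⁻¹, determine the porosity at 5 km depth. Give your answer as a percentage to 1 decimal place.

phi = phi₀·exp(−β·z) = 0.65 × exp(−0.44 × 5) = 0.65 × exp(−2.2)
  = 0.65 × 0.1108 = 0.0720

7.2%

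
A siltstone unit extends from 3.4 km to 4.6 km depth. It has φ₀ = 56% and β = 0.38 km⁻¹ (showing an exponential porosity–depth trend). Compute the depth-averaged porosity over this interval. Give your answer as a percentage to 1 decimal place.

12.4%

⟨φ⟩ = (1/(d₂−d₁)) ∫ φ₀ e^(−βd) dd = φ₀·(e^(−β·d₁) − e^(−β·d₂)) / (β·(d₂−d₁))
e^(−0.38×3.4) = 0.2747; e^(−0.38×4.6) = 0.1741
⟨φ⟩ = 0.56 × (0.2747 − 0.1741) / (0.38 × 1.2) = 0.56 × 0.2206 = 0.1235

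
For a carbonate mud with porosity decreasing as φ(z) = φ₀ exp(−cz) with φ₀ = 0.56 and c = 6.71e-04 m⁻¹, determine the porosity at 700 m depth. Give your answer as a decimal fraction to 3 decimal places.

Working in km (1 km = 1000 m; c in km⁻¹ = c in m⁻¹ × 1000):
φ = φ₀·exp(−c·z) = 0.56 × exp(−0.671 × 0.7) = 0.56 × exp(−0.4697)
  = 0.56 × 0.6252 = 0.3501

0.350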